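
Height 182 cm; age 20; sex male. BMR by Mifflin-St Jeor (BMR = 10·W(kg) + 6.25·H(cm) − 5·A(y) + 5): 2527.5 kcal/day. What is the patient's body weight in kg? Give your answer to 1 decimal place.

2527.5 = 10·W + 6.25(182) − 5(20) + 5
10·W = 2527.5 − 1042.5 = 1485, so W = 148.5 kg.

148.5 kg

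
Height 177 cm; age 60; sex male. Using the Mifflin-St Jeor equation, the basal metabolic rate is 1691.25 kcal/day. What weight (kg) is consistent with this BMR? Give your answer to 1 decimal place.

88.0 kg

1691.25 = 10·W + 6.25(177) − 5(60) + 5
10·W = 1691.25 − 811.25 = 880, so W = 88 kg.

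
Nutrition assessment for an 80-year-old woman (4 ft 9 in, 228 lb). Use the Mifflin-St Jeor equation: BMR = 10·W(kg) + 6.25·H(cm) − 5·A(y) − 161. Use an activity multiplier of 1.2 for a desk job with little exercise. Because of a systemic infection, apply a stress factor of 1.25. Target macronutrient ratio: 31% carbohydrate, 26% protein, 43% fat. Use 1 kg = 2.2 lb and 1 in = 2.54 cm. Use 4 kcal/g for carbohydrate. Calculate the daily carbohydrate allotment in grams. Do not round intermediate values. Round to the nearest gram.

Convert to metric: weight = 228 ÷ 2.2 = 103.6364 kg; height = (4×12 + 9) × 2.54 = 57 × 2.54 = 144.78 cm.
Mifflin-St Jeor (female): BMR = 10(103.6364) + 6.25(144.78) − 5(80) − 161 = 1036.3636 + 904.875 − 400 − 161 = 1380.2386 kcal/day.
TEE = 1380.2386 × 1.2 = 1656.2864 kcal/day.
With stress factor 1.25: 1656.2864 × 1.25 = 2070.358 kcal/day.
Carbohydrate energy = 31% × 2070.358 = 641.811 kcal.
Carbohydrate = 641.811 ÷ 4 kcal/g = 160.4527 g.

160 g/day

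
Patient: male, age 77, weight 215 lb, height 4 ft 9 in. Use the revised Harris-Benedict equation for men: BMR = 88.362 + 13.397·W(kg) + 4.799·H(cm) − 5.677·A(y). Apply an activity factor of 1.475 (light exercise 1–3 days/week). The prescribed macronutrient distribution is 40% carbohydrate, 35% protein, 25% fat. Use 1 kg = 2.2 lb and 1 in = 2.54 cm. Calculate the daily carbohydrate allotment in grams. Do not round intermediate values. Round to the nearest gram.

Convert to metric: weight = 215 ÷ 2.2 = 97.7273 kg; height = (4×12 + 9) × 2.54 = 57 × 2.54 = 144.78 cm.
Harris-Benedict: BMR = 88.362 + 13.397(97.7273) + 4.799(144.78) − 5.677(77) = 1655.2845 kcal/day.
TEE = 1655.2845 × 1.475 = 2441.5446 kcal/day.
Carbohydrate energy = 40% × 2441.5446 = 976.6179 kcal.
Carbohydrate = 976.6179 ÷ 4 kcal/g = 244.1545 g.

244 g/day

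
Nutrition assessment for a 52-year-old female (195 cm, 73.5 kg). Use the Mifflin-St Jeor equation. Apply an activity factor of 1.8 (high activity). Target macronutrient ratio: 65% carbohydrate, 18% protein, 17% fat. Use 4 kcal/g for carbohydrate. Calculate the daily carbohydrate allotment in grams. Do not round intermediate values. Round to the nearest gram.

Mifflin-St Jeor (female): BMR = 10(73.5) + 6.25(195) − 5(52) − 161 = 735 + 1218.75 − 260 − 161 = 1532.75 kcal/day.
TEE = 1532.75 × 1.8 = 2758.95 kcal/day.
Carbohydrate energy = 65% × 2758.95 = 1793.3175 kcal.
Carbohydrate = 1793.3175 ÷ 4 kcal/g = 448.3294 g.

448 g/day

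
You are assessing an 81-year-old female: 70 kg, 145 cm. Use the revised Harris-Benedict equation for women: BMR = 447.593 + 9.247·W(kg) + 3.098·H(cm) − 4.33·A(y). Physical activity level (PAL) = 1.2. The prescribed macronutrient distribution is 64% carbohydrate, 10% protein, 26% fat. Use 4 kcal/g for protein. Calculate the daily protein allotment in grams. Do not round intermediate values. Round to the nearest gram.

Harris-Benedict: BMR = 447.593 + 9.247(70) + 3.098(145) − 4.33(81) = 1193.363 kcal/day.
TEE = 1193.363 × 1.2 = 1432.0356 kcal/day.
Protein energy = 10% × 1432.0356 = 143.2036 kcal.
Protein = 143.2036 ÷ 4 kcal/g = 35.8009 g.

36 g/day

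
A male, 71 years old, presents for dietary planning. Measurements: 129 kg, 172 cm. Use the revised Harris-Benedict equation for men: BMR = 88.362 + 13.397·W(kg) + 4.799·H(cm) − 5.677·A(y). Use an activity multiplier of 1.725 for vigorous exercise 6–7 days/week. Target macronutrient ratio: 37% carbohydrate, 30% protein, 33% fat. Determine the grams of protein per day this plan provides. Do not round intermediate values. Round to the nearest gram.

290 g/day

Harris-Benedict: BMR = 88.362 + 13.397(129) + 4.799(172) − 5.677(71) = 2238.936 kcal/day.
TEE = 2238.936 × 1.725 = 3862.1646 kcal/day.
Protein energy = 30% × 3862.1646 = 1158.6494 kcal.
Protein = 1158.6494 ÷ 4 kcal/g = 289.6623 g.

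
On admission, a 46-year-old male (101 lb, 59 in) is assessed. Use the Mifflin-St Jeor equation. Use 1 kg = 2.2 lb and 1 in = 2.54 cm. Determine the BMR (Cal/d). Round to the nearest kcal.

Convert to metric: weight = 101 ÷ 2.2 = 45.9091 kg; height = 59 × 2.54 = 149.86 cm.
Mifflin-St Jeor (male): BMR = 10(45.9091) + 6.25(149.86) − 5(46) + 5 = 459.0909 + 936.625 − 230 + 5 = 1170.7159 kcal/day.

1171 Cal/d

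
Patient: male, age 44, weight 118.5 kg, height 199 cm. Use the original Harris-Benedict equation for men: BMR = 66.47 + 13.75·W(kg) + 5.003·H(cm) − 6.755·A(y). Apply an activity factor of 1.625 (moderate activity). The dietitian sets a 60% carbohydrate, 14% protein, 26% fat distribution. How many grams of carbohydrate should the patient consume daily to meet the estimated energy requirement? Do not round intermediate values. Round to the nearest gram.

Harris-Benedict: BMR = 66.47 + 13.75(118.5) + 5.003(199) − 6.755(44) = 2394.222 kcal/day.
TEE = 2394.222 × 1.625 = 3890.6108 kcal/day.
Carbohydrate energy = 60% × 3890.6108 = 2334.3665 kcal.
Carbohydrate = 2334.3665 ÷ 4 kcal/g = 583.5916 g.

584 g/day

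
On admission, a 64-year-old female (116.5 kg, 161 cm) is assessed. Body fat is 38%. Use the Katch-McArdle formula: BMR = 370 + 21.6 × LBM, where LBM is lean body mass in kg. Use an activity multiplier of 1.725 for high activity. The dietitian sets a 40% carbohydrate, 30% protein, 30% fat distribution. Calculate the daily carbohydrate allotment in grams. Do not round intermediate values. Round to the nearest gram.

333 g/day

LBM = 116.5 × (1 − 0.38) = 72.23 kg. Katch-McArdle: BMR = 370 + 21.6 × 72.23 = 1930.168 kcal/day.
TEE = 1930.168 × 1.725 = 3329.5398 kcal/day.
Carbohydrate energy = 40% × 3329.5398 = 1331.8159 kcal.
Carbohydrate = 1331.8159 ÷ 4 kcal/g = 332.954 g.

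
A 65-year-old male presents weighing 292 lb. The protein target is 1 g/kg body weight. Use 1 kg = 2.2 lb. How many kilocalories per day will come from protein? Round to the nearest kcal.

531 kcal/day

Weight in kg = 292 ÷ 2.2 = 132.7273 kg.
Protein = 1 g/kg × 132.7273 kg = 132.7273 g/day.
Protein energy = 132.7273 g × 4 kcal/g = 530.9091 kcal/day.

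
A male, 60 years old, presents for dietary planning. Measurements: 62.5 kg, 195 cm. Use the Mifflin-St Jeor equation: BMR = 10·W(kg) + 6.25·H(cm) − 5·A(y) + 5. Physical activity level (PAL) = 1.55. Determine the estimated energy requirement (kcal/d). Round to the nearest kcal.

Mifflin-St Jeor (male): BMR = 10(62.5) + 6.25(195) − 5(60) + 5 = 625 + 1218.75 − 300 + 5 = 1548.75 kcal/day.
TEE = BMR × activity factor = 1548.75 × 1.55 = 2400.5625 kcal/day.

2401 kcal/d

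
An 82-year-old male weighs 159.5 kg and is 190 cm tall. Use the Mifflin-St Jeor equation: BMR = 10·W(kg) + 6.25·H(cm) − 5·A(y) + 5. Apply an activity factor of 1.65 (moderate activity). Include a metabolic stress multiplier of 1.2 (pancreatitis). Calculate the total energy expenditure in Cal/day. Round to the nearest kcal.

Mifflin-St Jeor (male): BMR = 10(159.5) + 6.25(190) − 5(82) + 5 = 1595 + 1187.5 − 410 + 5 = 2377.5 kcal/day.
TEE = BMR × activity factor = 2377.5 × 1.65 = 3922.875 kcal/day.
Apply stress factor: 3922.875 × 1.2 = 4707.45 kcal/day.

4707 Cal/day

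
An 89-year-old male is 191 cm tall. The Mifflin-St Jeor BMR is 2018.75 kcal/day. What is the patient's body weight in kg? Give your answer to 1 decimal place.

2018.75 = 10·W + 6.25(191) − 5(89) + 5
10·W = 2018.75 − 753.75 = 1265, so W = 126.5 kg.

126.5 kg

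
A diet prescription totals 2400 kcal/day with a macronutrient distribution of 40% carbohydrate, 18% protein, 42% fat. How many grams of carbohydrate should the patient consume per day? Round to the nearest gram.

Carbohydrate energy = 40% × 2400 = 960 kcal.
At 4 kcal/g: 960 ÷ 4 = 240 g.

240 g/day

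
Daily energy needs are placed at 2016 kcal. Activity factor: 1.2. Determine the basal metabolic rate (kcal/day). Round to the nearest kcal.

1680 kcal/day

BMR = TEE ÷ activity factor = 2016 ÷ 1.2 = 1680 kcal/day.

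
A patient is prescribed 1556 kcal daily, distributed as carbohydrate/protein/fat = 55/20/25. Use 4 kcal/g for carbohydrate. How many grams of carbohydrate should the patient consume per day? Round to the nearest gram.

214 g/day

Carbohydrate energy = 55% × 1556 = 855.8 kcal.
At 4 kcal/g: 855.8 ÷ 4 = 213.95 g.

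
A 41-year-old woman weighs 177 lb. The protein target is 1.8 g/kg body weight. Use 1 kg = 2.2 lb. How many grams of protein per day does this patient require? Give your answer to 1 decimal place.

144.8 g/day

Weight in kg = 177 ÷ 2.2 = 80.4545 kg.
Protein = 1.8 g/kg × 80.4545 kg = 144.8182 g/day.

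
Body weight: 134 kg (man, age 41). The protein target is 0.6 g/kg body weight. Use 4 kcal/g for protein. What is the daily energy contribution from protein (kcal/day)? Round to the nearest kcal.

Protein = 0.6 g/kg × 134 kg = 80.4 g/day.
Protein energy = 80.4 g × 4 kcal/g = 321.6 kcal/day.

322 kcal/day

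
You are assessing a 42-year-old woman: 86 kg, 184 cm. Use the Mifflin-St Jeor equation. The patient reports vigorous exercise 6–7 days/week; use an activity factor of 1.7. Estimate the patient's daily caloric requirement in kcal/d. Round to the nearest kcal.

Mifflin-St Jeor (female): BMR = 10(86) + 6.25(184) − 5(42) − 161 = 860 + 1150 − 210 − 161 = 1639 kcal/day.
TEE = BMR × activity factor = 1639 × 1.7 = 2786.3 kcal/day.

2786 kcal/d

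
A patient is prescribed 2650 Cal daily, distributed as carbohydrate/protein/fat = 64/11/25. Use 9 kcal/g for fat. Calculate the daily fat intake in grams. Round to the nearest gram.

74 g/day

Fat energy = 25% × 2650 = 662.5 kcal.
At 9 kcal/g: 662.5 ÷ 9 = 73.6111 g.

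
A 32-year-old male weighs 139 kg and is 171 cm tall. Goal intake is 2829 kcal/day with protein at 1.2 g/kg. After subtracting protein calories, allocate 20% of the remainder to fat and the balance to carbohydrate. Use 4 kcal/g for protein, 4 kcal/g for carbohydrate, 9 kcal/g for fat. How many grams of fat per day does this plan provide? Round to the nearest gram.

48 g/day

Protein = 1.2 × 139 = 166.8 g → 166.8 × 4 = 667.2 kcal.
Non-protein calories = 2829 − 667.2 = 2161.8 kcal.
Fat: 20% × 2161.8 = 432.36 kcal; carbohydrate: 1729.44 kcal.
Fat: 432.36 kcal ÷ 9 kcal/g = 48.04 g.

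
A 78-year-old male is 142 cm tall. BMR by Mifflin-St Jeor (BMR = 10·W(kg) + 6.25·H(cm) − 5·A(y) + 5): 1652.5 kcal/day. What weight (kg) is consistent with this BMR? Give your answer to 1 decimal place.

1652.5 = 10·W + 6.25(142) − 5(78) + 5
10·W = 1652.5 − 502.5 = 1150, so W = 115 kg.

115.0 kg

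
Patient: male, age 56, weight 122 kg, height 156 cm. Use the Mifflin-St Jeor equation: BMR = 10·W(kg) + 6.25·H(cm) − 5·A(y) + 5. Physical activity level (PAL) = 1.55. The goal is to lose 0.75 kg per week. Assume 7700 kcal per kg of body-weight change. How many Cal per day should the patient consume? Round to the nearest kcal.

Mifflin-St Jeor (male): BMR = 10(122) + 6.25(156) − 5(56) + 5 = 1220 + 975 − 280 + 5 = 1920 kcal/day.
TEE = 1920 × 1.55 = 2976 kcal/day.
Required daily deficit = 0.75 × 7700 ÷ 7 = 825 kcal/day.
Target intake = 2976 − 825 = 2151 kcal/day.

2151 Cal per day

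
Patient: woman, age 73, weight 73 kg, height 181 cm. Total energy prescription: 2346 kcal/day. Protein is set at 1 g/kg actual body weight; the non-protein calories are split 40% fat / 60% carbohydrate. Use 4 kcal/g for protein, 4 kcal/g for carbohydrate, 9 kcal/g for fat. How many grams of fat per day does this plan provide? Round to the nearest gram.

91 g/day

Protein = 1 × 73 = 73 g → 73 × 4 = 292 kcal.
Non-protein calories = 2346 − 292 = 2054 kcal.
Fat: 40% × 2054 = 821.6 kcal; carbohydrate: 1232.4 kcal.
Fat: 821.6 kcal ÷ 9 kcal/g = 91.2889 g.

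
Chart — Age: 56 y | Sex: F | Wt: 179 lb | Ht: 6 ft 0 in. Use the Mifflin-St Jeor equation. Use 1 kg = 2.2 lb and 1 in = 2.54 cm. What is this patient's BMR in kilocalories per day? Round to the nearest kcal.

1516 kilocalories per day

Convert to metric: weight = 179 ÷ 2.2 = 81.3636 kg; height = (6×12 + 0) × 2.54 = 72 × 2.54 = 182.88 cm.
Mifflin-St Jeor (female): BMR = 10(81.3636) + 6.25(182.88) − 5(56) − 161 = 813.6364 + 1143 − 280 − 161 = 1515.6364 kcal/day.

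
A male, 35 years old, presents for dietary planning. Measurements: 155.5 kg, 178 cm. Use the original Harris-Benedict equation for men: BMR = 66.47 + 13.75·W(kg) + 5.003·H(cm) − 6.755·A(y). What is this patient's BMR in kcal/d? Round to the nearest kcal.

2859 kcal/d

Harris-Benedict: BMR = 66.47 + 13.75(155.5) + 5.003(178) − 6.755(35) = 2858.704 kcal/day.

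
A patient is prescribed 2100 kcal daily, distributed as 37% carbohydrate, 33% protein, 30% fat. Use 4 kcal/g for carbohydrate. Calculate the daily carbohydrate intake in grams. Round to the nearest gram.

Carbohydrate energy = 37% × 2100 = 777 kcal.
At 4 kcal/g: 777 ÷ 4 = 194.25 g.

194 g/day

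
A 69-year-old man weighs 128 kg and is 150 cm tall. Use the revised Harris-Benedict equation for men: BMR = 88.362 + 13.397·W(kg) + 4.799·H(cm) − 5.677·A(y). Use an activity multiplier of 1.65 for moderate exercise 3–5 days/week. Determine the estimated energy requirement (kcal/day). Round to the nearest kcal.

3517 kcal/day

Harris-Benedict: BMR = 88.362 + 13.397(128) + 4.799(150) − 5.677(69) = 2131.315 kcal/day.
TEE = BMR × activity factor = 2131.315 × 1.65 = 3516.6698 kcal/day.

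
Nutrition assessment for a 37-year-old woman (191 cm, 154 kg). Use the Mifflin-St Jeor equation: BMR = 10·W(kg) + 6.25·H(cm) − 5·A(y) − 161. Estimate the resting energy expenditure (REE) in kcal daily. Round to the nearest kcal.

Mifflin-St Jeor (female): BMR = 10(154) + 6.25(191) − 5(37) − 161 = 1540 + 1193.75 − 185 − 161 = 2387.75 kcal/day.

2388 kcal daily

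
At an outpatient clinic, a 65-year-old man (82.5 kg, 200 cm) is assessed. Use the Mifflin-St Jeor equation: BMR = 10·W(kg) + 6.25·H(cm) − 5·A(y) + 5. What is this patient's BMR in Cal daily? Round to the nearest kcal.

1755 Cal daily

Mifflin-St Jeor (male): BMR = 10(82.5) + 6.25(200) − 5(65) + 5 = 825 + 1250 − 325 + 5 = 1755 kcal/day.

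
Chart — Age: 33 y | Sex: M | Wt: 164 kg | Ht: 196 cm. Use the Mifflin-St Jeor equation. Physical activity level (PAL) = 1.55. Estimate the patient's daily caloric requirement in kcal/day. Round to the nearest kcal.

4193 kcal/day

Mifflin-St Jeor (male): BMR = 10(164) + 6.25(196) − 5(33) + 5 = 1640 + 1225 − 165 + 5 = 2705 kcal/day.
TEE = BMR × activity factor = 2705 × 1.55 = 4192.75 kcal/day.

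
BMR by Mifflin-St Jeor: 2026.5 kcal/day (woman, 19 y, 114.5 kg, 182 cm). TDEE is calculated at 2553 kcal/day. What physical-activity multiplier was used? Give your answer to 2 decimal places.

Activity factor = TEE ÷ BMR = 2553 ÷ 2026.5 = 1.26.

1.26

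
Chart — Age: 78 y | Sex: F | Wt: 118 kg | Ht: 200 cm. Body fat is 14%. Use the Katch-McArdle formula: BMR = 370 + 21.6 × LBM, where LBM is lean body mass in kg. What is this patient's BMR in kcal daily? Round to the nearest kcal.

2562 kcal daily

LBM = 118 × (1 − 0.14) = 101.48 kg. Katch-McArdle: BMR = 370 + 21.6 × 101.48 = 2561.968 kcal/day.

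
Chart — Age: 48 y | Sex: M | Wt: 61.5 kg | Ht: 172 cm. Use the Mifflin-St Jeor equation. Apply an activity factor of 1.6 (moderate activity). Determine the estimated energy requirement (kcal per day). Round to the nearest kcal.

Mifflin-St Jeor (male): BMR = 10(61.5) + 6.25(172) − 5(48) + 5 = 615 + 1075 − 240 + 5 = 1455 kcal/day.
TEE = BMR × activity factor = 1455 × 1.6 = 2328 kcal/day.

2328 kcal per day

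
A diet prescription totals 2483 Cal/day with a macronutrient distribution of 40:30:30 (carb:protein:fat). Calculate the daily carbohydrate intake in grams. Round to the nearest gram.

Carbohydrate energy = 40% × 2483 = 993.2 kcal.
At 4 kcal/g: 993.2 ÷ 4 = 248.3 g.

248 g/day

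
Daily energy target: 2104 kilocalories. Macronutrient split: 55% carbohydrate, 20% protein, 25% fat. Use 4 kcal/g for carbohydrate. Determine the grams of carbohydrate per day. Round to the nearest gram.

Carbohydrate energy = 55% × 2104 = 1157.2 kcal.
At 4 kcal/g: 1157.2 ÷ 4 = 289.3 g.

289 g/day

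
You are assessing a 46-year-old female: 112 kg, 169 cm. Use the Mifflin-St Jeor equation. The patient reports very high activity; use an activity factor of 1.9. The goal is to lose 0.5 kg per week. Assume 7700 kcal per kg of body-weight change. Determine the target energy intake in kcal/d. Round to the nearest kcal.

2842 kcal/d

Mifflin-St Jeor (female): BMR = 10(112) + 6.25(169) − 5(46) − 161 = 1120 + 1056.25 − 230 − 161 = 1785.25 kcal/day.
TEE = 1785.25 × 1.9 = 3391.975 kcal/day.
Required daily deficit = 0.5 × 7700 ÷ 7 = 550 kcal/day.
Target intake = 3391.975 − 550 = 2841.975 kcal/day.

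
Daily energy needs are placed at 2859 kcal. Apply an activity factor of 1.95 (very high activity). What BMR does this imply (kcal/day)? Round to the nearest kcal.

BMR = TEE ÷ activity factor = 2859 ÷ 1.95 = 1466.1538 kcal/day.

1466 kcal/day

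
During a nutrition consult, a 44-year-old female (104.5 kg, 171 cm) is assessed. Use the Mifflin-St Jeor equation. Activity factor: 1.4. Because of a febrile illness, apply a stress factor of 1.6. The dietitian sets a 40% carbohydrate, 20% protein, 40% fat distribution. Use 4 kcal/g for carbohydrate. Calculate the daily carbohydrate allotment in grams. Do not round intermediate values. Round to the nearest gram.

Mifflin-St Jeor (female): BMR = 10(104.5) + 6.25(171) − 5(44) − 161 = 1045 + 1068.75 − 220 − 161 = 1732.75 kcal/day.
TEE = 1732.75 × 1.4 = 2425.85 kcal/day.
With stress factor 1.6: 2425.85 × 1.6 = 3881.36 kcal/day.
Carbohydrate energy = 40% × 3881.36 = 1552.544 kcal.
Carbohydrate = 1552.544 ÷ 4 kcal/g = 388.136 g.

388 g/day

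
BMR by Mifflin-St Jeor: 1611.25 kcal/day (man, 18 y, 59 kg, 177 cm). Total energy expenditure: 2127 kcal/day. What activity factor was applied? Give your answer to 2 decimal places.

Activity factor = TEE ÷ BMR = 2127 ÷ 1611.25 = 1.32.

1.32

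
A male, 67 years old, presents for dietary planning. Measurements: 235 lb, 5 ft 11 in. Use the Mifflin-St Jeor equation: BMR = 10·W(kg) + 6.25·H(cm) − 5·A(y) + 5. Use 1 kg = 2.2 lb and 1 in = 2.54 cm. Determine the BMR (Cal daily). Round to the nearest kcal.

Convert to metric: weight = 235 ÷ 2.2 = 106.8182 kg; height = (5×12 + 11) × 2.54 = 71 × 2.54 = 180.34 cm.
Mifflin-St Jeor (male): BMR = 10(106.8182) + 6.25(180.34) − 5(67) + 5 = 1068.1818 + 1127.125 − 335 + 5 = 1865.3068 kcal/day.

1865 Cal daily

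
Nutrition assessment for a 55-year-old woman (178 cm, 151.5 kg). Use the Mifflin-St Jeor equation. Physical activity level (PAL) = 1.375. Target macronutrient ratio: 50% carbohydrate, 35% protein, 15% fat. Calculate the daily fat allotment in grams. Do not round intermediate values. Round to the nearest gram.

Mifflin-St Jeor (female): BMR = 10(151.5) + 6.25(178) − 5(55) − 161 = 1515 + 1112.5 − 275 − 161 = 2191.5 kcal/day.
TEE = 2191.5 × 1.375 = 3013.3125 kcal/day.
Fat energy = 15% × 3013.3125 = 451.9969 kcal.
Fat = 451.9969 ÷ 9 kcal/g = 50.2219 g.

50 g/day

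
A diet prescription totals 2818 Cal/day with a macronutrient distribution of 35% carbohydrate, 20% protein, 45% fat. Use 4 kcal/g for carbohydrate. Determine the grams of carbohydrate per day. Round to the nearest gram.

247 g/day

Carbohydrate energy = 35% × 2818 = 986.3 kcal.
At 4 kcal/g: 986.3 ÷ 4 = 246.575 g.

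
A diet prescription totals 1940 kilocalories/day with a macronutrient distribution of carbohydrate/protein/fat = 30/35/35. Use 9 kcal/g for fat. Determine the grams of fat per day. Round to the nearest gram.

75 g/day

Fat energy = 35% × 1940 = 679 kcal.
At 9 kcal/g: 679 ÷ 9 = 75.4444 g.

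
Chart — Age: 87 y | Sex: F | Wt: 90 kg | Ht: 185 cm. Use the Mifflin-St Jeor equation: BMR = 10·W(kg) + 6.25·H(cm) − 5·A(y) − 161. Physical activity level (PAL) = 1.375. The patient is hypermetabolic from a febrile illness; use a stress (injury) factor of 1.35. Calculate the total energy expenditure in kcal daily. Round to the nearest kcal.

Mifflin-St Jeor (female): BMR = 10(90) + 6.25(185) − 5(87) − 161 = 900 + 1156.25 − 435 − 161 = 1460.25 kcal/day.
TEE = BMR × activity factor = 1460.25 × 1.375 = 2007.8438 kcal/day.
Apply stress factor: 2007.8438 × 1.35 = 2710.5891 kcal/day.

2711 kcal daily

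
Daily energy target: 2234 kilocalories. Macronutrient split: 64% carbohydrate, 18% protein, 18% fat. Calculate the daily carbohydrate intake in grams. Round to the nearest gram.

Carbohydrate energy = 64% × 2234 = 1429.76 kcal.
At 4 kcal/g: 1429.76 ÷ 4 = 357.44 g.

357 g/day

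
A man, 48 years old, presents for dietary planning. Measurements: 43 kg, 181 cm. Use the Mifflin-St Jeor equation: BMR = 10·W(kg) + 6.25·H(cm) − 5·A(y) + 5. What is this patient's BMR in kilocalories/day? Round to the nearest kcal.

1326 kilocalories/day

Mifflin-St Jeor (male): BMR = 10(43) + 6.25(181) − 5(48) + 5 = 430 + 1131.25 − 240 + 5 = 1326.25 kcal/day.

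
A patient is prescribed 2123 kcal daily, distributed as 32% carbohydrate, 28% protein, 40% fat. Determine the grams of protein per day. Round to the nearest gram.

149 g/day

Protein energy = 28% × 2123 = 594.44 kcal.
At 4 kcal/g: 594.44 ÷ 4 = 148.61 g.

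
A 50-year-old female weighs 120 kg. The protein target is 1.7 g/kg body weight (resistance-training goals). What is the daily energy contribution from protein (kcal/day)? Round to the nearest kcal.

Protein = 1.7 g/kg × 120 kg = 204 g/day.
Protein energy = 204 g × 4 kcal/g = 816 kcal/day.

816 kcal/day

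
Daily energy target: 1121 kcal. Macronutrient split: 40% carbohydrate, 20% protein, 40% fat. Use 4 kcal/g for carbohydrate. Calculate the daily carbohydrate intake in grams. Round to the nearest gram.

112 g/day

Carbohydrate energy = 40% × 1121 = 448.4 kcal.
At 4 kcal/g: 448.4 ÷ 4 = 112.1 g.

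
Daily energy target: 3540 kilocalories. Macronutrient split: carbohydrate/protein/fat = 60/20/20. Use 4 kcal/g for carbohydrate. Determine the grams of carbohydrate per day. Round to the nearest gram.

531 g/day

Carbohydrate energy = 60% × 3540 = 2124 kcal.
At 4 kcal/g: 2124 ÷ 4 = 531 g.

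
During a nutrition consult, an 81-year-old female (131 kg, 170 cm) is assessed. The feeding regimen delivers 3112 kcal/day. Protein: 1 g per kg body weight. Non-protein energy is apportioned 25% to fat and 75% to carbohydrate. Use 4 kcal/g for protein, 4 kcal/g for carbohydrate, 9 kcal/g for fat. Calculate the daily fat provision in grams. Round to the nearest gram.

Protein = 1 × 131 = 131 g → 131 × 4 = 524 kcal.
Non-protein calories = 3112 − 524 = 2588 kcal.
Fat: 25% × 2588 = 647 kcal; carbohydrate: 1941 kcal.
Fat: 647 kcal ÷ 9 kcal/g = 71.8889 g.

72 g/day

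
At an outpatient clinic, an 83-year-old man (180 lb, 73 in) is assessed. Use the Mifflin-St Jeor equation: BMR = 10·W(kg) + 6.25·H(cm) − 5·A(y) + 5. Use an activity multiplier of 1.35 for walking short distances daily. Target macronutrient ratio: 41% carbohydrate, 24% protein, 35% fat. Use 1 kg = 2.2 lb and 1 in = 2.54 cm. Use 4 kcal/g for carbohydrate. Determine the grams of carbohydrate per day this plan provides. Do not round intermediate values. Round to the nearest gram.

Convert to metric: weight = 180 ÷ 2.2 = 81.8182 kg; height = 73 × 2.54 = 185.42 cm.
Mifflin-St Jeor (male): BMR = 10(81.8182) + 6.25(185.42) − 5(83) + 5 = 818.1818 + 1158.875 − 415 + 5 = 1567.0568 kcal/day.
TEE = 1567.0568 × 1.35 = 2115.5267 kcal/day.
Carbohydrate energy = 41% × 2115.5267 = 867.3659 kcal.
Carbohydrate = 867.3659 ÷ 4 kcal/g = 216.8415 g.

217 g/day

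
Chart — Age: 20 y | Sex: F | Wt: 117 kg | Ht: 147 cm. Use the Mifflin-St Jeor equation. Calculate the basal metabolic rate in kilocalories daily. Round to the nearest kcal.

Mifflin-St Jeor (female): BMR = 10(117) + 6.25(147) − 5(20) − 161 = 1170 + 918.75 − 100 − 161 = 1827.75 kcal/day.

1828 kilocalories daily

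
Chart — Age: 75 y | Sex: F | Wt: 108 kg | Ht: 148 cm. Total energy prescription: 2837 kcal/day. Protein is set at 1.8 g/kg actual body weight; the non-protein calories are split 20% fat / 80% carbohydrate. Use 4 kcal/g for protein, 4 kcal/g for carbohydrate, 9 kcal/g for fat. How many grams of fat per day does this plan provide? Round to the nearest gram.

Protein = 1.8 × 108 = 194.4 g → 194.4 × 4 = 777.6 kcal.
Non-protein calories = 2837 − 777.6 = 2059.4 kcal.
Fat: 20% × 2059.4 = 411.88 kcal; carbohydrate: 1647.52 kcal.
Fat: 411.88 kcal ÷ 9 kcal/g = 45.7644 g.

46 g/day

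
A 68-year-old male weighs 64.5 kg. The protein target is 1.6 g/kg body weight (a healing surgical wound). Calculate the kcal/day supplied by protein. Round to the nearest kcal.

413 kcal/day

Protein = 1.6 g/kg × 64.5 kg = 103.2 g/day.
Protein energy = 103.2 g × 4 kcal/g = 412.8 kcal/day.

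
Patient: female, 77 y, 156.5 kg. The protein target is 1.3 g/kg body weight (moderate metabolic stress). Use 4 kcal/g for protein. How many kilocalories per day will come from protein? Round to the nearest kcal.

814 kcal/day

Protein = 1.3 g/kg × 156.5 kg = 203.45 g/day.
Protein energy = 203.45 g × 4 kcal/g = 813.8 kcal/day.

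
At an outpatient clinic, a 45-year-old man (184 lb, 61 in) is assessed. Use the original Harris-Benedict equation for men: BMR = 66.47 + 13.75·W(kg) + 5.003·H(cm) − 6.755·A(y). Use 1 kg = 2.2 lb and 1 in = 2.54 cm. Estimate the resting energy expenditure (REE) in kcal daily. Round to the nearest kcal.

Convert to metric: weight = 184 ÷ 2.2 = 83.6364 kg; height = 61 × 2.54 = 154.94 cm.
Harris-Benedict: BMR = 66.47 + 13.75(83.6364) + 5.003(154.94) − 6.755(45) = 1687.6598 kcal/day.

1688 kcal daily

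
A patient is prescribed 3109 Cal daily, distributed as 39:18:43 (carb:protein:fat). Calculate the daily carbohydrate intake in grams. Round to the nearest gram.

Carbohydrate energy = 39% × 3109 = 1212.51 kcal.
At 4 kcal/g: 1212.51 ÷ 4 = 303.1275 g.

303 g/day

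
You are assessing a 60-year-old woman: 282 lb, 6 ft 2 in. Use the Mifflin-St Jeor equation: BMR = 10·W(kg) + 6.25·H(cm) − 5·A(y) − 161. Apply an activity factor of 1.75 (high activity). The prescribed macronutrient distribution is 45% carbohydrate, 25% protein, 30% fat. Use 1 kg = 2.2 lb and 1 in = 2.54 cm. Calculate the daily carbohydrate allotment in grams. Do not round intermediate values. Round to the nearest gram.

Convert to metric: weight = 282 ÷ 2.2 = 128.1818 kg; height = (6×12 + 2) × 2.54 = 74 × 2.54 = 187.96 cm.
Mifflin-St Jeor (female): BMR = 10(128.1818) + 6.25(187.96) − 5(60) − 161 = 1281.8182 + 1174.75 − 300 − 161 = 1995.5682 kcal/day.
TEE = 1995.5682 × 1.75 = 3492.2443 kcal/day.
Carbohydrate energy = 45% × 3492.2443 = 1571.5099 kcal.
Carbohydrate = 1571.5099 ÷ 4 kcal/g = 392.8775 g.

393 g/day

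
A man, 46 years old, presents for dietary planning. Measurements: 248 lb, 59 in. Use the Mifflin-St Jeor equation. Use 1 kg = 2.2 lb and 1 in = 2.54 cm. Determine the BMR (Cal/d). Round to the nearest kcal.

1839 Cal/d

Convert to metric: weight = 248 ÷ 2.2 = 112.7273 kg; height = 59 × 2.54 = 149.86 cm.
Mifflin-St Jeor (male): BMR = 10(112.7273) + 6.25(149.86) − 5(46) + 5 = 1127.2727 + 936.625 − 230 + 5 = 1838.8977 kcal/day.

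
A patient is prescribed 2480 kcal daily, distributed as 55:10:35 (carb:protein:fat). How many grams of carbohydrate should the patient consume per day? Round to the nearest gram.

341 g/day

Carbohydrate energy = 55% × 2480 = 1364 kcal.
At 4 kcal/g: 1364 ÷ 4 = 341 g.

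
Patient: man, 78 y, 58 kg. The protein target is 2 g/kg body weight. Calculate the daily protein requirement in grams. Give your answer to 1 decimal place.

116.0 g/day

Protein = 2 g/kg × 58 kg = 116 g/day.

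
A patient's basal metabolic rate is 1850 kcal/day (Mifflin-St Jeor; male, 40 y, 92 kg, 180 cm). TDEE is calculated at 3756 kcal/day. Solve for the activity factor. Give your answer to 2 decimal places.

Activity factor = TEE ÷ BMR = 3756 ÷ 1850 = 2.03.

2.03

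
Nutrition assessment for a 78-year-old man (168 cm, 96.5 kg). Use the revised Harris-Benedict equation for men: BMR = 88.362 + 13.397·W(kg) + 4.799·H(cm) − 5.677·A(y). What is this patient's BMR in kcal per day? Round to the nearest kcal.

Harris-Benedict: BMR = 88.362 + 13.397(96.5) + 4.799(168) − 5.677(78) = 1744.5985 kcal/day.

1745 kcal per day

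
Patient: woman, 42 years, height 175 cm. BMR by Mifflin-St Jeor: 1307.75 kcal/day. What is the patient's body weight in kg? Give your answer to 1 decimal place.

1307.75 = 10·W + 6.25(175) − 5(42) − 161
10·W = 1307.75 − 722.75 = 585, so W = 58.5 kg.

58.5 kg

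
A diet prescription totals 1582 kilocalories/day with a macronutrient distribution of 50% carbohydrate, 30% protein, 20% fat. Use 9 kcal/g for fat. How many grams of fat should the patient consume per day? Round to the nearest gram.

35 g/day

Fat energy = 20% × 1582 = 316.4 kcal.
At 9 kcal/g: 316.4 ÷ 9 = 35.1556 g.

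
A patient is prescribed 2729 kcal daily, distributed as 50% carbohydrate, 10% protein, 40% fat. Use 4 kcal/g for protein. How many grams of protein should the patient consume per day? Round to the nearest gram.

Protein energy = 10% × 2729 = 272.9 kcal.
At 4 kcal/g: 272.9 ÷ 4 = 68.225 g.

68 g/day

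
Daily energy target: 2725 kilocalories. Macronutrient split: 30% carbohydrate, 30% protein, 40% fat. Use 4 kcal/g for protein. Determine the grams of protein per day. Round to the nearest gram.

Protein energy = 30% × 2725 = 817.5 kcal.
At 4 kcal/g: 817.5 ÷ 4 = 204.375 g.

204 g/day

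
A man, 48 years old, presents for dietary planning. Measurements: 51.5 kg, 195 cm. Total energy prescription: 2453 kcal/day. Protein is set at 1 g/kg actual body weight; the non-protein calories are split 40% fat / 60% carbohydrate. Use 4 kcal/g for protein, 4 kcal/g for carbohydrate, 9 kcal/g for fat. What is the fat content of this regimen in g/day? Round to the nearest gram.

Protein = 1 × 51.5 = 51.5 g → 51.5 × 4 = 206 kcal.
Non-protein calories = 2453 − 206 = 2247 kcal.
Fat: 40% × 2247 = 898.8 kcal; carbohydrate: 1348.2 kcal.
Fat: 898.8 kcal ÷ 9 kcal/g = 99.8667 g.

100 g/day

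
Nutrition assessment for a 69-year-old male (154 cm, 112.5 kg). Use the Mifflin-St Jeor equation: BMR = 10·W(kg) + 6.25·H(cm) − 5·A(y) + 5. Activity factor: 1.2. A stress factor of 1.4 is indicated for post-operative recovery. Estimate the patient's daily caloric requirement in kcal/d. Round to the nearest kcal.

2936 kcal/d

Mifflin-St Jeor (male): BMR = 10(112.5) + 6.25(154) − 5(69) + 5 = 1125 + 962.5 − 345 + 5 = 1747.5 kcal/day.
TEE = BMR × activity factor = 1747.5 × 1.2 = 2097 kcal/day.
Apply stress factor: 2097 × 1.4 = 2935.8 kcal/day.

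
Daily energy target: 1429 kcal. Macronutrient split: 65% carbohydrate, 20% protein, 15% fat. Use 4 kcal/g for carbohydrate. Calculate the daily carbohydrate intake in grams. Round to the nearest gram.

232 g/day

Carbohydrate energy = 65% × 1429 = 928.85 kcal.
At 4 kcal/g: 928.85 ÷ 4 = 232.2125 g.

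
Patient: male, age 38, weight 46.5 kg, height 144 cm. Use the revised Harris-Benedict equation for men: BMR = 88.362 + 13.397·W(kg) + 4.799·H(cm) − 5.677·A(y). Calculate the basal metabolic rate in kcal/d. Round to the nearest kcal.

Harris-Benedict: BMR = 88.362 + 13.397(46.5) + 4.799(144) − 5.677(38) = 1186.6525 kcal/day.

1187 kcal/d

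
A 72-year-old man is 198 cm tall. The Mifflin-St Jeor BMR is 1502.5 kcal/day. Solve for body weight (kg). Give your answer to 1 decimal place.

62.0 kg

1502.5 = 10·W + 6.25(198) − 5(72) + 5
10·W = 1502.5 − 882.5 = 620, so W = 62 kg.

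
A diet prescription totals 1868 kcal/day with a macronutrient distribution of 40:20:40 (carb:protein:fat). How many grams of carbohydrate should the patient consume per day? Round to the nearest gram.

Carbohydrate energy = 40% × 1868 = 747.2 kcal.
At 4 kcal/g: 747.2 ÷ 4 = 186.8 g.

187 g/day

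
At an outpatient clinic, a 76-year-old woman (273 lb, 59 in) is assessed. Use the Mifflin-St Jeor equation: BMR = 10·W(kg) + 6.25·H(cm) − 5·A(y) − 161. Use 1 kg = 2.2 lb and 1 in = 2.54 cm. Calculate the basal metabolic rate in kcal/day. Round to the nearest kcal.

1637 kcal/day

Convert to metric: weight = 273 ÷ 2.2 = 124.0909 kg; height = 59 × 2.54 = 149.86 cm.
Mifflin-St Jeor (female): BMR = 10(124.0909) + 6.25(149.86) − 5(76) − 161 = 1240.9091 + 936.625 − 380 − 161 = 1636.5341 kcal/day.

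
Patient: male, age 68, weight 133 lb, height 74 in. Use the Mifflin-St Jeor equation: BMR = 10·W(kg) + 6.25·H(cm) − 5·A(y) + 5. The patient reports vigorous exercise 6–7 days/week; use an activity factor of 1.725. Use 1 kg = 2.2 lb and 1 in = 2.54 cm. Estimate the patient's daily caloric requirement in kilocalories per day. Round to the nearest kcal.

Convert to metric: weight = 133 ÷ 2.2 = 60.4545 kg; height = 74 × 2.54 = 187.96 cm.
Mifflin-St Jeor (male): BMR = 10(60.4545) + 6.25(187.96) − 5(68) + 5 = 604.5455 + 1174.75 − 340 + 5 = 1444.2955 kcal/day.
TEE = BMR × activity factor = 1444.2955 × 1.725 = 2491.4097 kcal/day.

2491 kilocalories per day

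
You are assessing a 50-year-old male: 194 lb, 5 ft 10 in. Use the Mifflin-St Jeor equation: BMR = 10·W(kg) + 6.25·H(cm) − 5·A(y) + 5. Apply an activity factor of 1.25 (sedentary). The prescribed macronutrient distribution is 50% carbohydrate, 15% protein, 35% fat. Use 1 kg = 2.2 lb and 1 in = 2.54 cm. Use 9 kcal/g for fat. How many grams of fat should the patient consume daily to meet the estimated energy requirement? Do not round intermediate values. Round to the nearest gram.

85 g/day

Convert to metric: weight = 194 ÷ 2.2 = 88.1818 kg; height = (5×12 + 10) × 2.54 = 70 × 2.54 = 177.8 cm.
Mifflin-St Jeor (male): BMR = 10(88.1818) + 6.25(177.8) − 5(50) + 5 = 881.8182 + 1111.25 − 250 + 5 = 1748.0682 kcal/day.
TEE = 1748.0682 × 1.25 = 2185.0852 kcal/day.
Fat energy = 35% × 2185.0852 = 764.7798 kcal.
Fat = 764.7798 ÷ 9 kcal/g = 84.9755 g.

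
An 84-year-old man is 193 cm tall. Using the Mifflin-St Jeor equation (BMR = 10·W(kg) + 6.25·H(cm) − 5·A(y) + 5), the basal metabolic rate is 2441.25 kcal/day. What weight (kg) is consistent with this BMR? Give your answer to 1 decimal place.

165.0 kg

2441.25 = 10·W + 6.25(193) − 5(84) + 5
10·W = 2441.25 − 791.25 = 1650, so W = 165 kg.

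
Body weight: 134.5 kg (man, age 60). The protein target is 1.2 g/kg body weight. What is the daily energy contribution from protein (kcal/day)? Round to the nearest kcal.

Protein = 1.2 g/kg × 134.5 kg = 161.4 g/day.
Protein energy = 161.4 g × 4 kcal/g = 645.6 kcal/day.

646 kcal/day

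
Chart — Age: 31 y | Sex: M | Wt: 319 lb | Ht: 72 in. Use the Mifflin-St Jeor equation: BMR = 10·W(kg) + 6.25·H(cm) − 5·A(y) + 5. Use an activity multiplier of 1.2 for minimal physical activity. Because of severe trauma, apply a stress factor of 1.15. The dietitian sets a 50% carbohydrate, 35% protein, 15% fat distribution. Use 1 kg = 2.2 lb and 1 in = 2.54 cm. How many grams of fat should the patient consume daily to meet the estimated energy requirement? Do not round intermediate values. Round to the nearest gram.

Convert to metric: weight = 319 ÷ 2.2 = 145 kg; height = 72 × 2.54 = 182.88 cm.
Mifflin-St Jeor (male): BMR = 10(145) + 6.25(182.88) − 5(31) + 5 = 1450 + 1143 − 155 + 5 = 2443 kcal/day.
TEE = 2443 × 1.2 = 2931.6 kcal/day.
With stress factor 1.15: 2931.6 × 1.15 = 3371.34 kcal/day.
Fat energy = 15% × 3371.34 = 505.701 kcal.
Fat = 505.701 ÷ 9 kcal/g = 56.189 g.

56 g/day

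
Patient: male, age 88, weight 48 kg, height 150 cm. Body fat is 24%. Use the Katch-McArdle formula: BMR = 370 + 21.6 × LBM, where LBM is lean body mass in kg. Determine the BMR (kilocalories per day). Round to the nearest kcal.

1158 kilocalories per day

LBM = 48 × (1 − 0.24) = 36.48 kg. Katch-McArdle: BMR = 370 + 21.6 × 36.48 = 1157.968 kcal/day.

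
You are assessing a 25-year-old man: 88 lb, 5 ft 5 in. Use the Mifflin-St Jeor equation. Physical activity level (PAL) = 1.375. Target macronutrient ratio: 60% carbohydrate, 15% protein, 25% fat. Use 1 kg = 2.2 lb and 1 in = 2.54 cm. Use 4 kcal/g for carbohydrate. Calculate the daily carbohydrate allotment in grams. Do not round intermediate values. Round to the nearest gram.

Convert to metric: weight = 88 ÷ 2.2 = 40 kg; height = (5×12 + 5) × 2.54 = 65 × 2.54 = 165.1 cm.
Mifflin-St Jeor (male): BMR = 10(40) + 6.25(165.1) − 5(25) + 5 = 400 + 1031.875 − 125 + 5 = 1311.875 kcal/day.
TEE = 1311.875 × 1.375 = 1803.8281 kcal/day.
Carbohydrate energy = 60% × 1803.8281 = 1082.2969 kcal.
Carbohydrate = 1082.2969 ÷ 4 kcal/g = 270.5742 g.

271 g/day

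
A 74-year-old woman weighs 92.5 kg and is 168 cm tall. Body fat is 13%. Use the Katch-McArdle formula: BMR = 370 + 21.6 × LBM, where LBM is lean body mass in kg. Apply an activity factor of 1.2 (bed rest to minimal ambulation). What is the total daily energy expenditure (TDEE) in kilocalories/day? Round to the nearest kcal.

2530 kilocalories/day

LBM = 92.5 × (1 − 0.13) = 80.475 kg. Katch-McArdle: BMR = 370 + 21.6 × 80.475 = 2108.26 kcal/day.
TEE = BMR × activity factor = 2108.26 × 1.2 = 2529.912 kcal/day.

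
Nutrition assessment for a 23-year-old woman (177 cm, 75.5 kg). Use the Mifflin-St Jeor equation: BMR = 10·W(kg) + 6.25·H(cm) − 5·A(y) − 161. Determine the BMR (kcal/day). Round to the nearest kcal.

Mifflin-St Jeor (female): BMR = 10(75.5) + 6.25(177) − 5(23) − 161 = 755 + 1106.25 − 115 − 161 = 1585.25 kcal/day.

1585 kcal/day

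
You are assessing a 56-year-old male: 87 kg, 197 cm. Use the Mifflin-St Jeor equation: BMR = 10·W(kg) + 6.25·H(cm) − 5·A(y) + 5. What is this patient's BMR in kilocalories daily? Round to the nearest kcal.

1826 kilocalories daily

Mifflin-St Jeor (male): BMR = 10(87) + 6.25(197) − 5(56) + 5 = 870 + 1231.25 − 280 + 5 = 1826.25 kcal/day.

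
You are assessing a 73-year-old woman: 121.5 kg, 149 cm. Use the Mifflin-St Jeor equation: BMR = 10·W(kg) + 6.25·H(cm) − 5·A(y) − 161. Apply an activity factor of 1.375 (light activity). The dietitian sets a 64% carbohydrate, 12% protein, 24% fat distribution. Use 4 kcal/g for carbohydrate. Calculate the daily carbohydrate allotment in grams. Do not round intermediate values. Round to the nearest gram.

Mifflin-St Jeor (female): BMR = 10(121.5) + 6.25(149) − 5(73) − 161 = 1215 + 931.25 − 365 − 161 = 1620.25 kcal/day.
TEE = 1620.25 × 1.375 = 2227.8438 kcal/day.
Carbohydrate energy = 64% × 2227.8438 = 1425.82 kcal.
Carbohydrate = 1425.82 ÷ 4 kcal/g = 356.455 g.

356 g/day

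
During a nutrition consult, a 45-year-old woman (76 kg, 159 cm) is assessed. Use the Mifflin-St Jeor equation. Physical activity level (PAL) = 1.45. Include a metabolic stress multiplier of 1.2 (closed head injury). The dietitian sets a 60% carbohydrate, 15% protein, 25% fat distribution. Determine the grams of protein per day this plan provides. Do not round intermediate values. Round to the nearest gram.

89 g/day

Mifflin-St Jeor (female): BMR = 10(76) + 6.25(159) − 5(45) − 161 = 760 + 993.75 − 225 − 161 = 1367.75 kcal/day.
TEE = 1367.75 × 1.45 = 1983.2375 kcal/day.
With stress factor 1.2: 1983.2375 × 1.2 = 2379.885 kcal/day.
Protein energy = 15% × 2379.885 = 356.9828 kcal.
Protein = 356.9828 ÷ 4 kcal/g = 89.2457 g.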